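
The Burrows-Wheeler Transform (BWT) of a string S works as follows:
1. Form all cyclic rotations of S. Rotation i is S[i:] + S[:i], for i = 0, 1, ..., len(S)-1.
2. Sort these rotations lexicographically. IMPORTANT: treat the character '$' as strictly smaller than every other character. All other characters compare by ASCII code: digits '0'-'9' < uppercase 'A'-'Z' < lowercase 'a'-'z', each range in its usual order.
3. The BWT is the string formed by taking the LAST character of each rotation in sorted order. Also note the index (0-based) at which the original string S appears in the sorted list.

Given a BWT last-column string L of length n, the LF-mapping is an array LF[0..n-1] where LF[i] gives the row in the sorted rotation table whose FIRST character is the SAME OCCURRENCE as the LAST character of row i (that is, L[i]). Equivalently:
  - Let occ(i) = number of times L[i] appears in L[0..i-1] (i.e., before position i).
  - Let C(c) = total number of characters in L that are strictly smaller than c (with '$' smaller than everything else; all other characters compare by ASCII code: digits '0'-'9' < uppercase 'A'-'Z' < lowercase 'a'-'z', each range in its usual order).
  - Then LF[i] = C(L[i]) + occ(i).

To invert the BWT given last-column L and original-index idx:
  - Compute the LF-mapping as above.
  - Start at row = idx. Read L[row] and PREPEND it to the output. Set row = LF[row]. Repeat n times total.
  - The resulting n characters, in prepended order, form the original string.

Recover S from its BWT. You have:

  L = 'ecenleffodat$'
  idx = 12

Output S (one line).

LF mapping: 4 2 5 10 9 6 7 8 11 3 1 12 0
Walk LF starting at row 12, prepending L[row]:
  step 1: row=12, L[12]='$', prepend. Next row=LF[12]=0
  step 2: row=0, L[0]='e', prepend. Next row=LF[0]=4
  step 3: row=4, L[4]='l', prepend. Next row=LF[4]=9
  step 4: row=9, L[9]='d', prepend. Next row=LF[9]=3
  step 5: row=3, L[3]='n', prepend. Next row=LF[3]=10
  step 6: row=10, L[10]='a', prepend. Next row=LF[10]=1
  step 7: row=1, L[1]='c', prepend. Next row=LF[1]=2
  step 8: row=2, L[2]='e', prepend. Next row=LF[2]=5
  step 9: row=5, L[5]='e', prepend. Next row=LF[5]=6
  step 10: row=6, L[6]='f', prepend. Next row=LF[6]=7
  step 11: row=7, L[7]='f', prepend. Next row=LF[7]=8
  step 12: row=8, L[8]='o', prepend. Next row=LF[8]=11
  step 13: row=11, L[11]='t', prepend. Next row=LF[11]=12
Reversed output: toffeecandle$

Answer: toffeecandle$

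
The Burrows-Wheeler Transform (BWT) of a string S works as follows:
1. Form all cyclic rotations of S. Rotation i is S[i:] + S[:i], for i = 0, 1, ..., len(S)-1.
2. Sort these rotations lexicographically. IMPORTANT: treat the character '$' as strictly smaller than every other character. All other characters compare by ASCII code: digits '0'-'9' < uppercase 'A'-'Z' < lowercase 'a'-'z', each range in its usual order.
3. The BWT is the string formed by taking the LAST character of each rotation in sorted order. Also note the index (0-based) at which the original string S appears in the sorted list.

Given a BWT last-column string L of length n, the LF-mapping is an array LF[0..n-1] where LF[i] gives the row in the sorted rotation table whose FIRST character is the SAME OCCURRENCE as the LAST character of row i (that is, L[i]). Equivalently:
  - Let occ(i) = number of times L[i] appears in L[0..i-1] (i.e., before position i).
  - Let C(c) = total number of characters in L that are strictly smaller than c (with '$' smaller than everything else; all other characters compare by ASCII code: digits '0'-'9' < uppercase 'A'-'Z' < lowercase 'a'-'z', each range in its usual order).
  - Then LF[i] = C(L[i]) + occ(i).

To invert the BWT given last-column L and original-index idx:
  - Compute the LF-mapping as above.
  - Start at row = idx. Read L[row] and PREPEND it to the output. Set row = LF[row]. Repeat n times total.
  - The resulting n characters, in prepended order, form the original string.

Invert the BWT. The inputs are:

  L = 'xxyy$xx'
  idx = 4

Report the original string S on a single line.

Answer: xyxyxx$

Derivation:
LF mapping: 1 2 5 6 0 3 4
Walk LF starting at row 4, prepending L[row]:
  step 1: row=4, L[4]='$', prepend. Next row=LF[4]=0
  step 2: row=0, L[0]='x', prepend. Next row=LF[0]=1
  step 3: row=1, L[1]='x', prepend. Next row=LF[1]=2
  step 4: row=2, L[2]='y', prepend. Next row=LF[2]=5
  step 5: row=5, L[5]='x', prepend. Next row=LF[5]=3
  step 6: row=3, L[3]='y', prepend. Next row=LF[3]=6
  step 7: row=6, L[6]='x', prepend. Next row=LF[6]=4
Reversed output: xyxyxx$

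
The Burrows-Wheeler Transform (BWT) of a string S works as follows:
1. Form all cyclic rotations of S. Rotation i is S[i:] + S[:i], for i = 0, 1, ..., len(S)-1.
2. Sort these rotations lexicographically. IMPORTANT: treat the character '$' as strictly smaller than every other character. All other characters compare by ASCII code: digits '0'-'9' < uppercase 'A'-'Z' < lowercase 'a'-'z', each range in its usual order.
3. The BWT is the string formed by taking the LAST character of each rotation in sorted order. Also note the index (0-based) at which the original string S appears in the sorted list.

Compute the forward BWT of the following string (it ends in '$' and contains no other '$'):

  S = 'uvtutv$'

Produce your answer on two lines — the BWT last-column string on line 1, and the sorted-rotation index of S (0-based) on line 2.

Answer: vvut$tu
4

Derivation:
All 7 rotations (rotation i = S[i:]+S[:i]):
  rot[0] = uvtutv$
  rot[1] = vtutv$u
  rot[2] = tutv$uv
  rot[3] = utv$uvt
  rot[4] = tv$uvtu
  rot[5] = v$uvtut
  rot[6] = $uvtutv
Sorted (with $ < everything):
  sorted[0] = $uvtutv  (last char: 'v')
  sorted[1] = tutv$uv  (last char: 'v')
  sorted[2] = tv$uvtu  (last char: 'u')
  sorted[3] = utv$uvt  (last char: 't')
  sorted[4] = uvtutv$  (last char: '$')
  sorted[5] = v$uvtut  (last char: 't')
  sorted[6] = vtutv$u  (last char: 'u')
Last column: vvut$tu
Original string S is at sorted index 4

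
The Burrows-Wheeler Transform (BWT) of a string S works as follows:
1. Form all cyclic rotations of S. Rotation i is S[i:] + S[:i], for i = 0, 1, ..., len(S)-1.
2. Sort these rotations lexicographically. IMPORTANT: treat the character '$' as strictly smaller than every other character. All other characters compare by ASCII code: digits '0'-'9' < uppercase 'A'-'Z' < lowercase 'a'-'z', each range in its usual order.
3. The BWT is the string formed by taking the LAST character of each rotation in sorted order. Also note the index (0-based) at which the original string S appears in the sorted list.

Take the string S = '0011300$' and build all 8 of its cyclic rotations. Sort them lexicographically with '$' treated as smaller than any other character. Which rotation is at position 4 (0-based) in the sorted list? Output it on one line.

Answer: 011300$0

Derivation:
All 8 rotations (rotation i = S[i:]+S[:i]):
  rot[0] = 0011300$
  rot[1] = 011300$0
  rot[2] = 11300$00
  rot[3] = 1300$001
  rot[4] = 300$0011
  rot[5] = 00$00113
  rot[6] = 0$001130
  rot[7] = $0011300
Sorted (with $ < everything):
  sorted[0] = $0011300
  sorted[1] = 0$001130
  sorted[2] = 00$00113
  sorted[3] = 0011300$
  sorted[4] = 011300$0
  sorted[5] = 11300$00
  sorted[6] = 1300$001
  sorted[7] = 300$0011
sorted[4] = 011300$0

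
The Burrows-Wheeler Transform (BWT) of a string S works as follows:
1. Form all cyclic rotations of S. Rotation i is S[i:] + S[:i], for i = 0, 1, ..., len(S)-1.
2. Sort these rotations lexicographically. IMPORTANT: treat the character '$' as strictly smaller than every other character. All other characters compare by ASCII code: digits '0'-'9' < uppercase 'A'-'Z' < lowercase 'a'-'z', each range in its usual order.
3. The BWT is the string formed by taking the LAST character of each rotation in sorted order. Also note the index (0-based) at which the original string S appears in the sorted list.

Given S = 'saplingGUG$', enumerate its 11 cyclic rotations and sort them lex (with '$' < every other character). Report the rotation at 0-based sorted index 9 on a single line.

Answer: plingGUG$sa

Derivation:
All 11 rotations (rotation i = S[i:]+S[:i]):
  rot[0] = saplingGUG$
  rot[1] = aplingGUG$s
  rot[2] = plingGUG$sa
  rot[3] = lingGUG$sap
  rot[4] = ingGUG$sapl
  rot[5] = ngGUG$sapli
  rot[6] = gGUG$saplin
  rot[7] = GUG$sapling
  rot[8] = UG$saplingG
  rot[9] = G$saplingGU
  rot[10] = $saplingGUG
Sorted (with $ < everything):
  sorted[0] = $saplingGUG
  sorted[1] = G$saplingGU
  sorted[2] = GUG$sapling
  sorted[3] = UG$saplingG
  sorted[4] = aplingGUG$s
  sorted[5] = gGUG$saplin
  sorted[6] = ingGUG$sapl
  sorted[7] = lingGUG$sap
  sorted[8] = ngGUG$sapli
  sorted[9] = plingGUG$sa
  sorted[10] = saplingGUG$
sorted[9] = plingGUG$sa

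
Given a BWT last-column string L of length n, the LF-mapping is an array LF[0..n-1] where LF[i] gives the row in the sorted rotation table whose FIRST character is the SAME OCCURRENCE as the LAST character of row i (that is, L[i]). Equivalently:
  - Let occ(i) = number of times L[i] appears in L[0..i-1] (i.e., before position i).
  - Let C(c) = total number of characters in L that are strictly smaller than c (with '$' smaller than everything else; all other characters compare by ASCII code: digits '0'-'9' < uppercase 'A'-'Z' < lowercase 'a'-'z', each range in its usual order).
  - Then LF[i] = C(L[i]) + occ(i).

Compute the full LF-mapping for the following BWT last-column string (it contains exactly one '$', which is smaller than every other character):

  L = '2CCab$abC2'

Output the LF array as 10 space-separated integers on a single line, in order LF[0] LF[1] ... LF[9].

Char counts: '$':1, '2':2, 'C':3, 'a':2, 'b':2
C (first-col start): C('$')=0, C('2')=1, C('C')=3, C('a')=6, C('b')=8
L[0]='2': occ=0, LF[0]=C('2')+0=1+0=1
L[1]='C': occ=0, LF[1]=C('C')+0=3+0=3
L[2]='C': occ=1, LF[2]=C('C')+1=3+1=4
L[3]='a': occ=0, LF[3]=C('a')+0=6+0=6
L[4]='b': occ=0, LF[4]=C('b')+0=8+0=8
L[5]='$': occ=0, LF[5]=C('$')+0=0+0=0
L[6]='a': occ=1, LF[6]=C('a')+1=6+1=7
L[7]='b': occ=1, LF[7]=C('b')+1=8+1=9
L[8]='C': occ=2, LF[8]=C('C')+2=3+2=5
L[9]='2': occ=1, LF[9]=C('2')+1=1+1=2

Answer: 1 3 4 6 8 0 7 9 5 2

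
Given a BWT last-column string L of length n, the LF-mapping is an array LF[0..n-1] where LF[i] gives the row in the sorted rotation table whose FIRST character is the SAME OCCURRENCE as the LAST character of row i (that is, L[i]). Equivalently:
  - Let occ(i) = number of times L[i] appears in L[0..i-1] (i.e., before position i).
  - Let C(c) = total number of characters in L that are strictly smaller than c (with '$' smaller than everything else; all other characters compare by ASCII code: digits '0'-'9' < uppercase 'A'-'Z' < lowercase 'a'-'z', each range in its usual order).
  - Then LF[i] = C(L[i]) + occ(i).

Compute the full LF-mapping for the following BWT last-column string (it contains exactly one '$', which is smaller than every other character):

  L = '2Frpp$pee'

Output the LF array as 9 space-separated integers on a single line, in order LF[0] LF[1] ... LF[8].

Answer: 1 2 8 5 6 0 7 3 4

Derivation:
Char counts: '$':1, '2':1, 'F':1, 'e':2, 'p':3, 'r':1
C (first-col start): C('$')=0, C('2')=1, C('F')=2, C('e')=3, C('p')=5, C('r')=8
L[0]='2': occ=0, LF[0]=C('2')+0=1+0=1
L[1]='F': occ=0, LF[1]=C('F')+0=2+0=2
L[2]='r': occ=0, LF[2]=C('r')+0=8+0=8
L[3]='p': occ=0, LF[3]=C('p')+0=5+0=5
L[4]='p': occ=1, LF[4]=C('p')+1=5+1=6
L[5]='$': occ=0, LF[5]=C('$')+0=0+0=0
L[6]='p': occ=2, LF[6]=C('p')+2=5+2=7
L[7]='e': occ=0, LF[7]=C('e')+0=3+0=3
L[8]='e': occ=1, LF[8]=C('e')+1=3+1=4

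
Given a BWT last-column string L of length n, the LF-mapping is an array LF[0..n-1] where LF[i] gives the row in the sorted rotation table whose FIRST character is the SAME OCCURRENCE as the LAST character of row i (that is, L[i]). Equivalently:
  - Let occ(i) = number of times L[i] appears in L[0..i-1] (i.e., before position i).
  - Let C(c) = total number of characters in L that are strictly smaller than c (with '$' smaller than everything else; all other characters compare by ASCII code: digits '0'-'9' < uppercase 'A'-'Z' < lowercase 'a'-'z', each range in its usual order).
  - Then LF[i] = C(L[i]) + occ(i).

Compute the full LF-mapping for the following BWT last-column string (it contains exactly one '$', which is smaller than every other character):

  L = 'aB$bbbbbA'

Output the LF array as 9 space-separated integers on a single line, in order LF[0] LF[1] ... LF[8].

Answer: 3 2 0 4 5 6 7 8 1

Derivation:
Char counts: '$':1, 'A':1, 'B':1, 'a':1, 'b':5
C (first-col start): C('$')=0, C('A')=1, C('B')=2, C('a')=3, C('b')=4
L[0]='a': occ=0, LF[0]=C('a')+0=3+0=3
L[1]='B': occ=0, LF[1]=C('B')+0=2+0=2
L[2]='$': occ=0, LF[2]=C('$')+0=0+0=0
L[3]='b': occ=0, LF[3]=C('b')+0=4+0=4
L[4]='b': occ=1, LF[4]=C('b')+1=4+1=5
L[5]='b': occ=2, LF[5]=C('b')+2=4+2=6
L[6]='b': occ=3, LF[6]=C('b')+3=4+3=7
L[7]='b': occ=4, LF[7]=C('b')+4=4+4=8
L[8]='A': occ=0, LF[8]=C('A')+0=1+0=1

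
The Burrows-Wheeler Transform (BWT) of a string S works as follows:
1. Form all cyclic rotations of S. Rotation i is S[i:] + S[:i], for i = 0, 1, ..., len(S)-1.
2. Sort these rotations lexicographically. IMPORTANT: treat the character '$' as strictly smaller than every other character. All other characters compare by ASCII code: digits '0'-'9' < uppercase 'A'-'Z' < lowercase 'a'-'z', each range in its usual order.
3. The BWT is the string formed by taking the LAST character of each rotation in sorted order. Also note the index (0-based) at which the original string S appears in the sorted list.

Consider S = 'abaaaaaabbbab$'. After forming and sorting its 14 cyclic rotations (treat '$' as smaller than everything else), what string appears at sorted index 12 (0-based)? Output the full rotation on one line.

All 14 rotations (rotation i = S[i:]+S[:i]):
  rot[0] = abaaaaaabbbab$
  rot[1] = baaaaaabbbab$a
  rot[2] = aaaaaabbbab$ab
  rot[3] = aaaaabbbab$aba
  rot[4] = aaaabbbab$abaa
  rot[5] = aaabbbab$abaaa
  rot[6] = aabbbab$abaaaa
  rot[7] = abbbab$abaaaaa
  rot[8] = bbbab$abaaaaaa
  rot[9] = bbab$abaaaaaab
  rot[10] = bab$abaaaaaabb
  rot[11] = ab$abaaaaaabbb
  rot[12] = b$abaaaaaabbba
  rot[13] = $abaaaaaabbbab
Sorted (with $ < everything):
  sorted[0] = $abaaaaaabbbab
  sorted[1] = aaaaaabbbab$ab
  sorted[2] = aaaaabbbab$aba
  sorted[3] = aaaabbbab$abaa
  sorted[4] = aaabbbab$abaaa
  sorted[5] = aabbbab$abaaaa
  sorted[6] = ab$abaaaaaabbb
  sorted[7] = abaaaaaabbbab$
  sorted[8] = abbbab$abaaaaa
  sorted[9] = b$abaaaaaabbba
  sorted[10] = baaaaaabbbab$a
  sorted[11] = bab$abaaaaaabb
  sorted[12] = bbab$abaaaaaab
  sorted[13] = bbbab$abaaaaaa
sorted[12] = bbab$abaaaaaab

Answer: bbab$abaaaaaab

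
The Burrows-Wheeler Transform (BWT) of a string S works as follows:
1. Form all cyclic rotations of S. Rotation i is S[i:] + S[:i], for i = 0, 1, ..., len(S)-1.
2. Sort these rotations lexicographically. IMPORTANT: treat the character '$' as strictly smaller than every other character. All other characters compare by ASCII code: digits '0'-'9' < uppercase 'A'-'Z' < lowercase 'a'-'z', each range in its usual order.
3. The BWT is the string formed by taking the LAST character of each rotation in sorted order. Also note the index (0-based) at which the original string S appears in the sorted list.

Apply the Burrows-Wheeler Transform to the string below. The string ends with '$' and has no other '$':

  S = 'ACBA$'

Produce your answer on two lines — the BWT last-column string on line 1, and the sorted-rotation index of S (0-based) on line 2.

All 5 rotations (rotation i = S[i:]+S[:i]):
  rot[0] = ACBA$
  rot[1] = CBA$A
  rot[2] = BA$AC
  rot[3] = A$ACB
  rot[4] = $ACBA
Sorted (with $ < everything):
  sorted[0] = $ACBA  (last char: 'A')
  sorted[1] = A$ACB  (last char: 'B')
  sorted[2] = ACBA$  (last char: '$')
  sorted[3] = BA$AC  (last char: 'C')
  sorted[4] = CBA$A  (last char: 'A')
Last column: AB$CA
Original string S is at sorted index 2

Answer: AB$CA
2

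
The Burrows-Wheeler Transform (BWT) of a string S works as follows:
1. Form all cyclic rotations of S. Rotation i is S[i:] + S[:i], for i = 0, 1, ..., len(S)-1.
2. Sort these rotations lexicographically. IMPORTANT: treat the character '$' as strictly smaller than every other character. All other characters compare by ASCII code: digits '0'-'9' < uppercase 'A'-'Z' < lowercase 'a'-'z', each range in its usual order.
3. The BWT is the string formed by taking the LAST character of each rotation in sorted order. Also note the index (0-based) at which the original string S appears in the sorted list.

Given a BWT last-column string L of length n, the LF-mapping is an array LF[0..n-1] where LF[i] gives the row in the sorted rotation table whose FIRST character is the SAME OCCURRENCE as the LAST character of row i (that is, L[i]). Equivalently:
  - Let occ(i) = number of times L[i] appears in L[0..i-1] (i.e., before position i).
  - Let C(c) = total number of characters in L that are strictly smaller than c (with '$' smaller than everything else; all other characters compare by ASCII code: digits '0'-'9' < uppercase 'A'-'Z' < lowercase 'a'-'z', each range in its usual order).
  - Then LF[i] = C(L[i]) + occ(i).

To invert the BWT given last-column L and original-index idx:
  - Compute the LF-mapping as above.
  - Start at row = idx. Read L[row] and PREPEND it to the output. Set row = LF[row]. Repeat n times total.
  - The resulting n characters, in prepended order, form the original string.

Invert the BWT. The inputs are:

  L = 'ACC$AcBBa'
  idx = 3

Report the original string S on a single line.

Answer: BCABacCA$

Derivation:
LF mapping: 1 5 6 0 2 8 3 4 7
Walk LF starting at row 3, prepending L[row]:
  step 1: row=3, L[3]='$', prepend. Next row=LF[3]=0
  step 2: row=0, L[0]='A', prepend. Next row=LF[0]=1
  step 3: row=1, L[1]='C', prepend. Next row=LF[1]=5
  step 4: row=5, L[5]='c', prepend. Next row=LF[5]=8
  step 5: row=8, L[8]='a', prepend. Next row=LF[8]=7
  step 6: row=7, L[7]='B', prepend. Next row=LF[7]=4
  step 7: row=4, L[4]='A', prepend. Next row=LF[4]=2
  step 8: row=2, L[2]='C', prepend. Next row=LF[2]=6
  step 9: row=6, L[6]='B', prepend. Next row=LF[6]=3
Reversed output: BCABacCA$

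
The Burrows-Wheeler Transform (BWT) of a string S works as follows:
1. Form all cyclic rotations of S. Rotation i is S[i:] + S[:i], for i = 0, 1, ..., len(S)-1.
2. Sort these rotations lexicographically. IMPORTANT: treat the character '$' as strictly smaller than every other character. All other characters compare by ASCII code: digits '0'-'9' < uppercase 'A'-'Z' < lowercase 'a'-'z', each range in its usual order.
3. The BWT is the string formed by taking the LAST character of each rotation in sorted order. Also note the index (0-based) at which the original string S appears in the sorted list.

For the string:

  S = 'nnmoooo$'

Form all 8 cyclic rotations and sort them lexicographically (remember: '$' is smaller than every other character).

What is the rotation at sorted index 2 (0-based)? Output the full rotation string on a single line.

Answer: nmoooo$n

Derivation:
All 8 rotations (rotation i = S[i:]+S[:i]):
  rot[0] = nnmoooo$
  rot[1] = nmoooo$n
  rot[2] = moooo$nn
  rot[3] = oooo$nnm
  rot[4] = ooo$nnmo
  rot[5] = oo$nnmoo
  rot[6] = o$nnmooo
  rot[7] = $nnmoooo
Sorted (with $ < everything):
  sorted[0] = $nnmoooo
  sorted[1] = moooo$nn
  sorted[2] = nmoooo$n
  sorted[3] = nnmoooo$
  sorted[4] = o$nnmooo
  sorted[5] = oo$nnmoo
  sorted[6] = ooo$nnmo
  sorted[7] = oooo$nnm
sorted[2] = nmoooo$n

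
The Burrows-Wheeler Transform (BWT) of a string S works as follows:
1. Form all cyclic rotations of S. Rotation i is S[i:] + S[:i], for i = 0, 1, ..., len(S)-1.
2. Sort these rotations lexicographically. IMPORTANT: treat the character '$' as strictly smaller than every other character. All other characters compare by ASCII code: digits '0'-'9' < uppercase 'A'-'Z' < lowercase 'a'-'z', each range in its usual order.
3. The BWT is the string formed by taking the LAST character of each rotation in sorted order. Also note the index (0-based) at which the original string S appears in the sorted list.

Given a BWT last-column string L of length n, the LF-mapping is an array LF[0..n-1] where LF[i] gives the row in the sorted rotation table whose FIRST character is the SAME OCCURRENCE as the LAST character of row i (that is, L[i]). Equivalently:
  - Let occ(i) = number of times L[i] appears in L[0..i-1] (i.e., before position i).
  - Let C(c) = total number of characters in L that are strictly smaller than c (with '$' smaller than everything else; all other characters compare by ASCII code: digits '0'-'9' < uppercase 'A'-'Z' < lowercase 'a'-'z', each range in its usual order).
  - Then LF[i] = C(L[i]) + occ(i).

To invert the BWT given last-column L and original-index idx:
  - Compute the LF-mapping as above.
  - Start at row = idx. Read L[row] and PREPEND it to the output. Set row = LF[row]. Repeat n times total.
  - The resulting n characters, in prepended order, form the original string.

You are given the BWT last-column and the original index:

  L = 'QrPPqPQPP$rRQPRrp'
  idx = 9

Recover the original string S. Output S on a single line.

LF mapping: 7 14 1 2 13 3 8 4 5 0 15 10 9 6 11 16 12
Walk LF starting at row 9, prepending L[row]:
  step 1: row=9, L[9]='$', prepend. Next row=LF[9]=0
  step 2: row=0, L[0]='Q', prepend. Next row=LF[0]=7
  step 3: row=7, L[7]='P', prepend. Next row=LF[7]=4
  step 4: row=4, L[4]='q', prepend. Next row=LF[4]=13
  step 5: row=13, L[13]='P', prepend. Next row=LF[13]=6
  step 6: row=6, L[6]='Q', prepend. Next row=LF[6]=8
  step 7: row=8, L[8]='P', prepend. Next row=LF[8]=5
  step 8: row=5, L[5]='P', prepend. Next row=LF[5]=3
  step 9: row=3, L[3]='P', prepend. Next row=LF[3]=2
  step 10: row=2, L[2]='P', prepend. Next row=LF[2]=1
  step 11: row=1, L[1]='r', prepend. Next row=LF[1]=14
  step 12: row=14, L[14]='R', prepend. Next row=LF[14]=11
  step 13: row=11, L[11]='R', prepend. Next row=LF[11]=10
  step 14: row=10, L[10]='r', prepend. Next row=LF[10]=15
  step 15: row=15, L[15]='r', prepend. Next row=LF[15]=16
  step 16: row=16, L[16]='p', prepend. Next row=LF[16]=12
  step 17: row=12, L[12]='Q', prepend. Next row=LF[12]=9
Reversed output: QprrRRrPPPPQPqPQ$

Answer: QprrRRrPPPPQPqPQ$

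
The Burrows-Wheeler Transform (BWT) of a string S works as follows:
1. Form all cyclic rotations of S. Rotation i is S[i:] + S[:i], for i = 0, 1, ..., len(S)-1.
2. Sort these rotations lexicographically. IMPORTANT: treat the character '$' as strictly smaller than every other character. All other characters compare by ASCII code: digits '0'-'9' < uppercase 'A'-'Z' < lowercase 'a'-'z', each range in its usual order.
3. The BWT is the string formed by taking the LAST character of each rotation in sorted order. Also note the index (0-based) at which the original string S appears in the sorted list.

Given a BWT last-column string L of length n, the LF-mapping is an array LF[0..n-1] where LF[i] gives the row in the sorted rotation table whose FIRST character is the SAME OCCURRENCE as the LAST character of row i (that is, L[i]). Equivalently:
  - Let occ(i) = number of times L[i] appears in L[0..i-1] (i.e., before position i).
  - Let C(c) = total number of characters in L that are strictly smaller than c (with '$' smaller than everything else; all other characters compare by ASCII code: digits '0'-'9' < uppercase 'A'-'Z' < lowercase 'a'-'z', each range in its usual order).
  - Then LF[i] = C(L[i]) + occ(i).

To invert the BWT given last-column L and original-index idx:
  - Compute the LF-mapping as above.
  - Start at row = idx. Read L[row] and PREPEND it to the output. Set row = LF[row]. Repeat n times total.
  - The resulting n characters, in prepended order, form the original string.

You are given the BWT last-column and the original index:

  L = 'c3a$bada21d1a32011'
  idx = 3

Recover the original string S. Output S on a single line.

Answer: 1a1da13aa2b1d230c$

Derivation:
LF mapping: 15 8 10 0 14 11 16 12 6 2 17 3 13 9 7 1 4 5
Walk LF starting at row 3, prepending L[row]:
  step 1: row=3, L[3]='$', prepend. Next row=LF[3]=0
  step 2: row=0, L[0]='c', prepend. Next row=LF[0]=15
  step 3: row=15, L[15]='0', prepend. Next row=LF[15]=1
  step 4: row=1, L[1]='3', prepend. Next row=LF[1]=8
  step 5: row=8, L[8]='2', prepend. Next row=LF[8]=6
  step 6: row=6, L[6]='d', prepend. Next row=LF[6]=16
  step 7: row=16, L[16]='1', prepend. Next row=LF[16]=4
  step 8: row=4, L[4]='b', prepend. Next row=LF[4]=14
  step 9: row=14, L[14]='2', prepend. Next row=LF[14]=7
  step 10: row=7, L[7]='a', prepend. Next row=LF[7]=12
  step 11: row=12, L[12]='a', prepend. Next row=LF[12]=13
  step 12: row=13, L[13]='3', prepend. Next row=LF[13]=9
  step 13: row=9, L[9]='1', prepend. Next row=LF[9]=2
  step 14: row=2, L[2]='a', prepend. Next row=LF[2]=10
  step 15: row=10, L[10]='d', prepend. Next row=LF[10]=17
  step 16: row=17, L[17]='1', prepend. Next row=LF[17]=5
  step 17: row=5, L[5]='a', prepend. Next row=LF[5]=11
  step 18: row=11, L[11]='1', prepend. Next row=LF[11]=3
Reversed output: 1a1da13aa2b1d230c$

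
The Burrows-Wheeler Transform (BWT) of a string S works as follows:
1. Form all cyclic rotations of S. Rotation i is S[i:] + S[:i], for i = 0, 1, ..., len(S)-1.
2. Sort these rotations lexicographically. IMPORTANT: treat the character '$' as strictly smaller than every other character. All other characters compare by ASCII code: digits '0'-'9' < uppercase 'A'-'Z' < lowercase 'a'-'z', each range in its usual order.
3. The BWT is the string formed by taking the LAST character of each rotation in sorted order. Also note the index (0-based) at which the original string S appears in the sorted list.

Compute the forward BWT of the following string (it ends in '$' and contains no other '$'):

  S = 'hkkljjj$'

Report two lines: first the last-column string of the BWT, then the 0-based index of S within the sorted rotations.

All 8 rotations (rotation i = S[i:]+S[:i]):
  rot[0] = hkkljjj$
  rot[1] = kkljjj$h
  rot[2] = kljjj$hk
  rot[3] = ljjj$hkk
  rot[4] = jjj$hkkl
  rot[5] = jj$hkklj
  rot[6] = j$hkkljj
  rot[7] = $hkkljjj
Sorted (with $ < everything):
  sorted[0] = $hkkljjj  (last char: 'j')
  sorted[1] = hkkljjj$  (last char: '$')
  sorted[2] = j$hkkljj  (last char: 'j')
  sorted[3] = jj$hkklj  (last char: 'j')
  sorted[4] = jjj$hkkl  (last char: 'l')
  sorted[5] = kkljjj$h  (last char: 'h')
  sorted[6] = kljjj$hk  (last char: 'k')
  sorted[7] = ljjj$hkk  (last char: 'k')
Last column: j$jjlhkk
Original string S is at sorted index 1

Answer: j$jjlhkk
1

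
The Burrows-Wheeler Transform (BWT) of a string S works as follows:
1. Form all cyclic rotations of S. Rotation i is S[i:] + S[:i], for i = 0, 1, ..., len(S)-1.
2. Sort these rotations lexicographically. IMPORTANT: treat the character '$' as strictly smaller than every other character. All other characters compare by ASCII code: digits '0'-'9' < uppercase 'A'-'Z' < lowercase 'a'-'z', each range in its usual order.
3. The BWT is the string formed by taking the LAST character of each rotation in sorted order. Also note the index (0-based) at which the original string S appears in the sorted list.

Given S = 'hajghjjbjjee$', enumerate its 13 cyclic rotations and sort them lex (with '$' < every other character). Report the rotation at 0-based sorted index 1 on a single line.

All 13 rotations (rotation i = S[i:]+S[:i]):
  rot[0] = hajghjjbjjee$
  rot[1] = ajghjjbjjee$h
  rot[2] = jghjjbjjee$ha
  rot[3] = ghjjbjjee$haj
  rot[4] = hjjbjjee$hajg
  rot[5] = jjbjjee$hajgh
  rot[6] = jbjjee$hajghj
  rot[7] = bjjee$hajghjj
  rot[8] = jjee$hajghjjb
  rot[9] = jee$hajghjjbj
  rot[10] = ee$hajghjjbjj
  rot[11] = e$hajghjjbjje
  rot[12] = $hajghjjbjjee
Sorted (with $ < everything):
  sorted[0] = $hajghjjbjjee
  sorted[1] = ajghjjbjjee$h
  sorted[2] = bjjee$hajghjj
  sorted[3] = e$hajghjjbjje
  sorted[4] = ee$hajghjjbjj
  sorted[5] = ghjjbjjee$haj
  sorted[6] = hajghjjbjjee$
  sorted[7] = hjjbjjee$hajg
  sorted[8] = jbjjee$hajghj
  sorted[9] = jee$hajghjjbj
  sorted[10] = jghjjbjjee$ha
  sorted[11] = jjbjjee$hajgh
  sorted[12] = jjee$hajghjjb
sorted[1] = ajghjjbjjee$h

Answer: ajghjjbjjee$h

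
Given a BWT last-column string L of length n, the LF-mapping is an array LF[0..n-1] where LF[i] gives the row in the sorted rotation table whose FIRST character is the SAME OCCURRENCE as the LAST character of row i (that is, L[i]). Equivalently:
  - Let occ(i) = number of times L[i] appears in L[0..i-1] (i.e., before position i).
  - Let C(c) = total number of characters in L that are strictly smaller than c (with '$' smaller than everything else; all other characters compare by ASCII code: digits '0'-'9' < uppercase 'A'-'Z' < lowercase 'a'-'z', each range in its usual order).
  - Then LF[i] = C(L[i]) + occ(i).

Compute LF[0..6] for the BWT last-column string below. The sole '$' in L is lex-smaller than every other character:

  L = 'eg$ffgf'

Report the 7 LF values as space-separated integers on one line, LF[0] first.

Char counts: '$':1, 'e':1, 'f':3, 'g':2
C (first-col start): C('$')=0, C('e')=1, C('f')=2, C('g')=5
L[0]='e': occ=0, LF[0]=C('e')+0=1+0=1
L[1]='g': occ=0, LF[1]=C('g')+0=5+0=5
L[2]='$': occ=0, LF[2]=C('$')+0=0+0=0
L[3]='f': occ=0, LF[3]=C('f')+0=2+0=2
L[4]='f': occ=1, LF[4]=C('f')+1=2+1=3
L[5]='g': occ=1, LF[5]=C('g')+1=5+1=6
L[6]='f': occ=2, LF[6]=C('f')+2=2+2=4

Answer: 1 5 0 2 3 6 4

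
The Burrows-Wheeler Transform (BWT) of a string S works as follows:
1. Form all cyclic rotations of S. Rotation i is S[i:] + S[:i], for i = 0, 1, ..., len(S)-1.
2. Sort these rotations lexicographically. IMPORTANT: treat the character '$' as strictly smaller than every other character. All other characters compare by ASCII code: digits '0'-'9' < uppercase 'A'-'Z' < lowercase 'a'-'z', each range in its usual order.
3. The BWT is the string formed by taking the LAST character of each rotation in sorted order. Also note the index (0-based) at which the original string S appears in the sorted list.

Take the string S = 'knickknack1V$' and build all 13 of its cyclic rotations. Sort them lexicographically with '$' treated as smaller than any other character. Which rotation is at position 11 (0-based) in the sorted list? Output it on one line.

All 13 rotations (rotation i = S[i:]+S[:i]):
  rot[0] = knickknack1V$
  rot[1] = nickknack1V$k
  rot[2] = ickknack1V$kn
  rot[3] = ckknack1V$kni
  rot[4] = kknack1V$knic
  rot[5] = knack1V$knick
  rot[6] = nack1V$knickk
  rot[7] = ack1V$knickkn
  rot[8] = ck1V$knickkna
  rot[9] = k1V$knickknac
  rot[10] = 1V$knickknack
  rot[11] = V$knickknack1
  rot[12] = $knickknack1V
Sorted (with $ < everything):
  sorted[0] = $knickknack1V
  sorted[1] = 1V$knickknack
  sorted[2] = V$knickknack1
  sorted[3] = ack1V$knickkn
  sorted[4] = ck1V$knickkna
  sorted[5] = ckknack1V$kni
  sorted[6] = ickknack1V$kn
  sorted[7] = k1V$knickknac
  sorted[8] = kknack1V$knic
  sorted[9] = knack1V$knick
  sorted[10] = knickknack1V$
  sorted[11] = nack1V$knickk
  sorted[12] = nickknack1V$k
sorted[11] = nack1V$knickk

Answer: nack1V$knickk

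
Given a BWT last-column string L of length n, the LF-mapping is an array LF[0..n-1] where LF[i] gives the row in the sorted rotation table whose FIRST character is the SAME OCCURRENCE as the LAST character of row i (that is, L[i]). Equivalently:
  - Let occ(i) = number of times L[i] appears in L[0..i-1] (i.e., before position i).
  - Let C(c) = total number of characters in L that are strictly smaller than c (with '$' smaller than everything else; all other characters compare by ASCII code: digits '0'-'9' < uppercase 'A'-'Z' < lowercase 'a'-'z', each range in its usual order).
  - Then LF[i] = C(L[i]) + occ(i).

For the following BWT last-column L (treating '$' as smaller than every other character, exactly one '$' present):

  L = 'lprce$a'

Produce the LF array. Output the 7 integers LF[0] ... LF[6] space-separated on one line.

Char counts: '$':1, 'a':1, 'c':1, 'e':1, 'l':1, 'p':1, 'r':1
C (first-col start): C('$')=0, C('a')=1, C('c')=2, C('e')=3, C('l')=4, C('p')=5, C('r')=6
L[0]='l': occ=0, LF[0]=C('l')+0=4+0=4
L[1]='p': occ=0, LF[1]=C('p')+0=5+0=5
L[2]='r': occ=0, LF[2]=C('r')+0=6+0=6
L[3]='c': occ=0, LF[3]=C('c')+0=2+0=2
L[4]='e': occ=0, LF[4]=C('e')+0=3+0=3
L[5]='$': occ=0, LF[5]=C('$')+0=0+0=0
L[6]='a': occ=0, LF[6]=C('a')+0=1+0=1

Answer: 4 5 6 2 3 0 1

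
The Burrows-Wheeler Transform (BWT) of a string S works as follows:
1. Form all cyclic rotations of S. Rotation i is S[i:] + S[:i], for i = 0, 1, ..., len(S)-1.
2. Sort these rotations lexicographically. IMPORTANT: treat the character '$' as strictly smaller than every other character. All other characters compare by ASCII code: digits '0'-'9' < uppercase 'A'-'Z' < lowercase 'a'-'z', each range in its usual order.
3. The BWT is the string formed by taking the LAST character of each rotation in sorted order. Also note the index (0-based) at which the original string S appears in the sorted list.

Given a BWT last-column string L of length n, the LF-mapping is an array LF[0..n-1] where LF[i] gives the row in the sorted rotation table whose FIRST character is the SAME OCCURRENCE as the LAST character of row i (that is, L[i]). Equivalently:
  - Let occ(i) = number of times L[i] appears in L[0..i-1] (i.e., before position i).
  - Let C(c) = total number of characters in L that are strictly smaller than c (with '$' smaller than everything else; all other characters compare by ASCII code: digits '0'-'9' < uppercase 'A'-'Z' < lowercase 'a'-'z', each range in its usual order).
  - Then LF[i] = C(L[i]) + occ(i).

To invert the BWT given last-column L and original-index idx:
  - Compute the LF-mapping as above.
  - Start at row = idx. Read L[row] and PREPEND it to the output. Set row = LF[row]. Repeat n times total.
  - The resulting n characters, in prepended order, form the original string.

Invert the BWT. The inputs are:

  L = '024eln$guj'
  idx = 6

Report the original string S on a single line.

Answer: jungle420$

Derivation:
LF mapping: 1 2 3 4 7 8 0 5 9 6
Walk LF starting at row 6, prepending L[row]:
  step 1: row=6, L[6]='$', prepend. Next row=LF[6]=0
  step 2: row=0, L[0]='0', prepend. Next row=LF[0]=1
  step 3: row=1, L[1]='2', prepend. Next row=LF[1]=2
  step 4: row=2, L[2]='4', prepend. Next row=LF[2]=3
  step 5: row=3, L[3]='e', prepend. Next row=LF[3]=4
  step 6: row=4, L[4]='l', prepend. Next row=LF[4]=7
  step 7: row=7, L[7]='g', prepend. Next row=LF[7]=5
  step 8: row=5, L[5]='n', prepend. Next row=LF[5]=8
  step 9: row=8, L[8]='u', prepend. Next row=LF[8]=9
  step 10: row=9, L[9]='j', prepend. Next row=LF[9]=6
Reversed output: jungle420$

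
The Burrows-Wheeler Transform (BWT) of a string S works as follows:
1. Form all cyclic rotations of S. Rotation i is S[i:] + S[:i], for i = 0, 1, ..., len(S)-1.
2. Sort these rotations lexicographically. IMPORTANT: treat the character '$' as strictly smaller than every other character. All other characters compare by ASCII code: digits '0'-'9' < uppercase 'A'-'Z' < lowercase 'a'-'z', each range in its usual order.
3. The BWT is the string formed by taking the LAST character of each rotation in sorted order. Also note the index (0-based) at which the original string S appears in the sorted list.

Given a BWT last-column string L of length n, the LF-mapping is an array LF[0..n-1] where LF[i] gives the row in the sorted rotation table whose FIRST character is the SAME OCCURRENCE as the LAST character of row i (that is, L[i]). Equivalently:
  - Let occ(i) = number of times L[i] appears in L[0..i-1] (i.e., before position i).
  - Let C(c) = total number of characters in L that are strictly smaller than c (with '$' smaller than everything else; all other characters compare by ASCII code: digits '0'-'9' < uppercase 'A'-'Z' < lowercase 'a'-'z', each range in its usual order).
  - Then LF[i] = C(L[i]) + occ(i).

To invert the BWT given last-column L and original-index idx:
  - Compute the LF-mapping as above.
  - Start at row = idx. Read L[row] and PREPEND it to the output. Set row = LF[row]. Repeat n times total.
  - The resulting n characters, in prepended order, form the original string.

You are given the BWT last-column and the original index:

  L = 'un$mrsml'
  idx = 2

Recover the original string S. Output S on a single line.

Answer: mmsrnlu$

Derivation:
LF mapping: 7 4 0 2 5 6 3 1
Walk LF starting at row 2, prepending L[row]:
  step 1: row=2, L[2]='$', prepend. Next row=LF[2]=0
  step 2: row=0, L[0]='u', prepend. Next row=LF[0]=7
  step 3: row=7, L[7]='l', prepend. Next row=LF[7]=1
  step 4: row=1, L[1]='n', prepend. Next row=LF[1]=4
  step 5: row=4, L[4]='r', prepend. Next row=LF[4]=5
  step 6: row=5, L[5]='s', prepend. Next row=LF[5]=6
  step 7: row=6, L[6]='m', prepend. Next row=LF[6]=3
  step 8: row=3, L[3]='m', prepend. Next row=LF[3]=2
Reversed output: mmsrnlu$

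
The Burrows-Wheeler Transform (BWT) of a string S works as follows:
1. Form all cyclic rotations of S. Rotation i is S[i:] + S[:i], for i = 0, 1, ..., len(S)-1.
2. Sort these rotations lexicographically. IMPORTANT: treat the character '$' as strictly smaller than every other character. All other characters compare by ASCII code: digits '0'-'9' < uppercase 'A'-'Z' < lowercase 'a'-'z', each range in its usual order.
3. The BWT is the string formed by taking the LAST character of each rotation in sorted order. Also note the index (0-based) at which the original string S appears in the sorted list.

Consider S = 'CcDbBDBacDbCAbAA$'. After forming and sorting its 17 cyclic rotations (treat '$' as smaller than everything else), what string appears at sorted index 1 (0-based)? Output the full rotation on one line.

Answer: A$CcDbBDBacDbCAbA

Derivation:
All 17 rotations (rotation i = S[i:]+S[:i]):
  rot[0] = CcDbBDBacDbCAbAA$
  rot[1] = cDbBDBacDbCAbAA$C
  rot[2] = DbBDBacDbCAbAA$Cc
  rot[3] = bBDBacDbCAbAA$CcD
  rot[4] = BDBacDbCAbAA$CcDb
  rot[5] = DBacDbCAbAA$CcDbB
  rot[6] = BacDbCAbAA$CcDbBD
  rot[7] = acDbCAbAA$CcDbBDB
  rot[8] = cDbCAbAA$CcDbBDBa
  rot[9] = DbCAbAA$CcDbBDBac
  rot[10] = bCAbAA$CcDbBDBacD
  rot[11] = CAbAA$CcDbBDBacDb
  rot[12] = AbAA$CcDbBDBacDbC
  rot[13] = bAA$CcDbBDBacDbCA
  rot[14] = AA$CcDbBDBacDbCAb
  rot[15] = A$CcDbBDBacDbCAbA
  rot[16] = $CcDbBDBacDbCAbAA
Sorted (with $ < everything):
  sorted[0] = $CcDbBDBacDbCAbAA
  sorted[1] = A$CcDbBDBacDbCAbA
  sorted[2] = AA$CcDbBDBacDbCAb
  sorted[3] = AbAA$CcDbBDBacDbC
  sorted[4] = BDBacDbCAbAA$CcDb
  sorted[5] = BacDbCAbAA$CcDbBD
  sorted[6] = CAbAA$CcDbBDBacDb
  sorted[7] = CcDbBDBacDbCAbAA$
  sorted[8] = DBacDbCAbAA$CcDbB
  sorted[9] = DbBDBacDbCAbAA$Cc
  sorted[10] = DbCAbAA$CcDbBDBac
  sorted[11] = acDbCAbAA$CcDbBDB
  sorted[12] = bAA$CcDbBDBacDbCA
  sorted[13] = bBDBacDbCAbAA$CcD
  sorted[14] = bCAbAA$CcDbBDBacD
  sorted[15] = cDbBDBacDbCAbAA$C
  sorted[16] = cDbCAbAA$CcDbBDBa
sorted[1] = A$CcDbBDBacDbCAbA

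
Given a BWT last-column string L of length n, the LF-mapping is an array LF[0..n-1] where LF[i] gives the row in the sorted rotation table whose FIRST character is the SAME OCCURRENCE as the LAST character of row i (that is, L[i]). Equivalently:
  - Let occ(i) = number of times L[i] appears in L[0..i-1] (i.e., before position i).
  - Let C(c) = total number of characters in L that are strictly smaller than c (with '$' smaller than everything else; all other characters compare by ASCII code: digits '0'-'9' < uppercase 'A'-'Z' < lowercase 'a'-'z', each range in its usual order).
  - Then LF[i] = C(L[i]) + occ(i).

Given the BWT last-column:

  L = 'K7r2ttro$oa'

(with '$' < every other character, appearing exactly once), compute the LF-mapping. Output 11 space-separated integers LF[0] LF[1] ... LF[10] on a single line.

Answer: 3 2 7 1 9 10 8 5 0 6 4

Derivation:
Char counts: '$':1, '2':1, '7':1, 'K':1, 'a':1, 'o':2, 'r':2, 't':2
C (first-col start): C('$')=0, C('2')=1, C('7')=2, C('K')=3, C('a')=4, C('o')=5, C('r')=7, C('t')=9
L[0]='K': occ=0, LF[0]=C('K')+0=3+0=3
L[1]='7': occ=0, LF[1]=C('7')+0=2+0=2
L[2]='r': occ=0, LF[2]=C('r')+0=7+0=7
L[3]='2': occ=0, LF[3]=C('2')+0=1+0=1
L[4]='t': occ=0, LF[4]=C('t')+0=9+0=9
L[5]='t': occ=1, LF[5]=C('t')+1=9+1=10
L[6]='r': occ=1, LF[6]=C('r')+1=7+1=8
L[7]='o': occ=0, LF[7]=C('o')+0=5+0=5
L[8]='$': occ=0, LF[8]=C('$')+0=0+0=0
L[9]='o': occ=1, LF[9]=C('o')+1=5+1=6
L[10]='a': occ=0, LF[10]=C('a')+0=4+0=4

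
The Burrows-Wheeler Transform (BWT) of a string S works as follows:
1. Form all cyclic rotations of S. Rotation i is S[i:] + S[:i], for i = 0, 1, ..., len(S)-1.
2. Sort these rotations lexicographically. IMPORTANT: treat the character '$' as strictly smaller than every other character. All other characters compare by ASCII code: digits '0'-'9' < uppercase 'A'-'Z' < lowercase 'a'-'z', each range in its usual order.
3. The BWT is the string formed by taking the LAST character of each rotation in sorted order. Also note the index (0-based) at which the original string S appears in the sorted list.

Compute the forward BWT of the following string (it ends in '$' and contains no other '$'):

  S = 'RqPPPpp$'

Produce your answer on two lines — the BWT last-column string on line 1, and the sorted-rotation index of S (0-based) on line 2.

All 8 rotations (rotation i = S[i:]+S[:i]):
  rot[0] = RqPPPpp$
  rot[1] = qPPPpp$R
  rot[2] = PPPpp$Rq
  rot[3] = PPpp$RqP
  rot[4] = Ppp$RqPP
  rot[5] = pp$RqPPP
  rot[6] = p$RqPPPp
  rot[7] = $RqPPPpp
Sorted (with $ < everything):
  sorted[0] = $RqPPPpp  (last char: 'p')
  sorted[1] = PPPpp$Rq  (last char: 'q')
  sorted[2] = PPpp$RqP  (last char: 'P')
  sorted[3] = Ppp$RqPP  (last char: 'P')
  sorted[4] = RqPPPpp$  (last char: '$')
  sorted[5] = p$RqPPPp  (last char: 'p')
  sorted[6] = pp$RqPPP  (last char: 'P')
  sorted[7] = qPPPpp$R  (last char: 'R')
Last column: pqPP$pPR
Original string S is at sorted index 4

Answer: pqPP$pPR
4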